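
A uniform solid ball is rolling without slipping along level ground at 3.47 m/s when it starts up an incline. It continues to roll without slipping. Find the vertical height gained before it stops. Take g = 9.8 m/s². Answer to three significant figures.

Here I = (2/5)MR², so the shape factor k = I/(MR²) = 0.4.
The rolling condition ω = v/R makes the rotational term ½I(v/R)² = ½kMv², so KE_total = ½(1+k)Mv² = (7/10)Mv².
All of this converts to potential energy at the highest point: (7/10)Mv₀² = Mgh.
Thus h = (1+k)v₀²/(2g) = 1.4 × 3.47² / (2 × 9.8) ≈ 0.860 m.

h ≈ 0.860 m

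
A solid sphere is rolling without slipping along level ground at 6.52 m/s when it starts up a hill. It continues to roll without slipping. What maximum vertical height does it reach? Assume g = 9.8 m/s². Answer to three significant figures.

Here I = (2/5)MR², so the shape factor k = I/(MR²) = 0.4.
The rolling condition ω = v/R makes the rotational term ½I(v/R)² = ½kMv², so KE_total = ½(1+k)Mv² = (7/10)Mv².
At the top the kinetic energy is zero, so (7/10)Mv₀² = Mgh.
Thus h = (1+k)v₀²/(2g) = 1.4 × 6.52² / (2 × 9.8) ≈ 3.04 m.

h ≈ 3.04 m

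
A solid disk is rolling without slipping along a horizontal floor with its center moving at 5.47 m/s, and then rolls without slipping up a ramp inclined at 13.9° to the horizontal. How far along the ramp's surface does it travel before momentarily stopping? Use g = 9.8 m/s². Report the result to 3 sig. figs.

With I = (1/2)MR², the ratio k = I/(MR²) is 0.5.
The rolling condition ω = v/R makes the rotational term ½I(v/R)² = ½kMv², so KE_total = ½(1+k)Mv² = (3/4)Mv².
Setting this equal to Mgh gives the vertical rise h = (1+k)v₀²/(2g) = 1.5×5.47²/(2×9.8) = 2.29 m.
The distance along the slope is d = h/sinθ = 2.29/sin13.9° ≈ 9.53 m.

d ≈ 9.53 m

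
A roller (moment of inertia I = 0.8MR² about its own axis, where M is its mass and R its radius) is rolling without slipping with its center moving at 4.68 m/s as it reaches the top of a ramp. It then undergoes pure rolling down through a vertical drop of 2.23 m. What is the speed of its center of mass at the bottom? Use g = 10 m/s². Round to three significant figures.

With I = 0.8MR², the ratio k = I/(MR²) is 0.8.
Pure rolling means v = ωR; then KE = ½Mv² + ½I(v/R)² = ½(1+k)Mv² = (9/10)Mv².
Conserving energy between top and bottom: (9/10)Mv² = (9/10)Mv₀² + Mgh, hence v² = v₀² + 2gh/(1+k).
v = √(4.68² + 2×10×2.23/1.8) = √46.68 ≈ 6.83 m/s.

v ≈ 6.83 m/s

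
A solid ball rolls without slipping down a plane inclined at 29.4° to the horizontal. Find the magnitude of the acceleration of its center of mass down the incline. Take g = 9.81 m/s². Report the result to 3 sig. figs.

a ≈ 3.44 m/s²

For this body I = (2/5)MR², i.e. k = I/(MR²) = 0.4.
Newton's second law down the slope: Mg sinθ − f = Ma. The torque equation fR = Iα (with α = a/R) gives f = kMa.
Eliminating f: Mg sinθ = (1+k)Ma, so a = g sinθ/(1+k) = 9.81 × sin29.4° / 1.4 ≈ 3.44 m/s².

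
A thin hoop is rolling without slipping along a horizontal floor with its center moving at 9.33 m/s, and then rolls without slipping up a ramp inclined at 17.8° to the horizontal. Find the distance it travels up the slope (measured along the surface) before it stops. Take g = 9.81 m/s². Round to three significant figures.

The moment of inertia is MR², giving k ≡ I/(MR²) = 1.
The rolling condition ω = v/R makes the rotational term ½I(v/R)² = ½kMv², so KE_total = ½(1+k)Mv² = Mv².
Setting this equal to Mgh gives the vertical rise h = (1+k)v₀²/(2g) = 2×9.33²/(2×9.81) = 8.873 m.
The distance along the slope is d = h/sinθ = 8.873/sin17.8° ≈ 29.0 m.

d ≈ 29.0 m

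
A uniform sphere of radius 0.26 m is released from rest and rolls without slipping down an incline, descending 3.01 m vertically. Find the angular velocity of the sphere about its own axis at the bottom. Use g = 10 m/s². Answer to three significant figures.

ω ≈ 25.2 rad/s

The moment of inertia is (2/5)MR², giving k ≡ I/(MR²) = 0.4.
Rolling without slipping gives ω = v/R, so the total kinetic energy is ½Mv² + ½Iω² = ½(1+k)Mv² = (7/10)Mv².
Energy conservation Mgh = ½(1+k)Mv² gives v = √(2gh/(1+k)) = √(2 × 10 × 3.01 / 1.4) = 6.557 m/s.
The angular speed follows from ω = v/R = 6.557/0.26 ≈ 25.2 rad/s.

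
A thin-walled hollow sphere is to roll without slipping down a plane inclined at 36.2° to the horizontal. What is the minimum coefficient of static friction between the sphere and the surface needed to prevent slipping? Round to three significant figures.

For this body I = (2/3)MR², i.e. k = I/(MR²) = 2/3.
Translational: Mg sinθ − f = Ma. Rotational about the CM: fR = Iα = kMRa, so f = kMa.
These give a = g sinθ/(1+k) and the required friction f = kMg sinθ/(1+k).
With N = Mg cosθ, the no-slip condition f ≤ μN gives μ_min = f/N = k tanθ/(1+k).
μ_min = (2/3) × tan36.2° / 1.667 ≈ 0.293.

μ_min ≈ 0.293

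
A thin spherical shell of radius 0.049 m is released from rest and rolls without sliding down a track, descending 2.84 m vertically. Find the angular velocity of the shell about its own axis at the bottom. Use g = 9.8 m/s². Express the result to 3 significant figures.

The moment of inertia is (2/3)MR², giving k ≡ I/(MR²) = 2/3.
Since it rolls without slipping, ω = v/R and KE = ½Mv² + ½Iω² = ½(1+k)Mv² = (5/6)Mv².
Energy conservation Mgh = ½(1+k)Mv² gives v = √(2gh/(1+k)) = √(2 × 9.8 × 2.84 / 1.667) = 5.779 m/s.
The angular speed follows from ω = v/R = 5.779/0.049 ≈ 118 rad/s.

ω ≈ 118 rad/s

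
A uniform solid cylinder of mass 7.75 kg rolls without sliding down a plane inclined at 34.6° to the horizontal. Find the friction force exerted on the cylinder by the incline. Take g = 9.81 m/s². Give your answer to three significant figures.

For this body I = (1/2)MR², i.e. k = I/(MR²) = 0.5.
Newton's second law down the slope: Mg sinθ − f = Ma. The torque equation fR = Iα (with α = a/R) gives f = kMa.
Combining, a = g sinθ/(1+k) and f = kMa = kMg sinθ/(1+k).
f = 0.5 × 7.75 × 9.81 × sin34.6° / 1.5 ≈ 14.4 N.

f ≈ 14.4 N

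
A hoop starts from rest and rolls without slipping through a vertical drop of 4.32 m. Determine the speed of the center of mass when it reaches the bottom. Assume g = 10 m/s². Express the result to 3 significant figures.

For this body I = MR², i.e. k = I/(MR²) = 1.
Pure rolling means v = ωR; then KE = ½Mv² + ½I(v/R)² = ½(1+k)Mv² = Mv².
Energy conservation: Mgh = Mv², so v = √(2gh/(1+k)) = √(2 × 10 × 4.32 / 2) ≈ 6.57 m/s.

v ≈ 6.57 m/s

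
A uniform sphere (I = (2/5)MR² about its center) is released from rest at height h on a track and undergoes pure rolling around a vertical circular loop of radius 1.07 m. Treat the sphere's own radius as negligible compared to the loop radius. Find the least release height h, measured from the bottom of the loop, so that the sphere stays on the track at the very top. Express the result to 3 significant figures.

h_min ≈ 2.89 m

For this body I = (2/5)MR², i.e. k = I/(MR²) = 0.4.
At the top, contact is just lost when gravity alone supplies the centripetal force: Mg = Mv_top²/r, i.e. v_top² = gr.
With ω = v/R, the kinetic energy at speed v is ½(1+k)Mv² = (7/10)Mv².
Energy conservation from release (height h) to the top (height 2r): Mgh = Mg(2r) + (7/10)M·gr.
Thus h_min = 2r + (1+k)r/2 = r(2 + 1.4/2) = 1.07 × 2.7 ≈ 2.89 m.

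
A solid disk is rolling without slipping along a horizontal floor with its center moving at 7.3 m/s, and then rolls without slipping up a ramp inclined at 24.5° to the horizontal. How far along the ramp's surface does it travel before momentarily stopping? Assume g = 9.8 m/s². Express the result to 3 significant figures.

d ≈ 9.83 m

For this body I = (1/2)MR², i.e. k = I/(MR²) = 0.5.
Rolling without slipping gives ω = v/R, so the total kinetic energy is ½Mv² + ½Iω² = ½(1+k)Mv² = (3/4)Mv².
Setting this equal to Mgh gives the vertical rise h = (1+k)v₀²/(2g) = 1.5×7.3²/(2×9.8) = 4.078 m.
The distance along the slope is d = h/sinθ = 4.078/sin24.5° ≈ 9.83 m.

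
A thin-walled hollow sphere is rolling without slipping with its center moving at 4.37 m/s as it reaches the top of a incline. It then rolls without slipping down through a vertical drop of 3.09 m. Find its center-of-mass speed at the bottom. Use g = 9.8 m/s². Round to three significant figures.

The moment of inertia is (2/3)MR², giving k ≡ I/(MR²) = 2/3.
Since it rolls without slipping, ω = v/R and KE = ½Mv² + ½Iω² = ½(1+k)Mv² = (5/6)Mv².
Conserving energy between top and bottom: (5/6)Mv² = (5/6)Mv₀² + Mgh, hence v² = v₀² + 2gh/(1+k).
v = √(4.37² + 2×9.8×3.09/1.667) = √55.44 ≈ 7.45 m/s.

v ≈ 7.45 m/s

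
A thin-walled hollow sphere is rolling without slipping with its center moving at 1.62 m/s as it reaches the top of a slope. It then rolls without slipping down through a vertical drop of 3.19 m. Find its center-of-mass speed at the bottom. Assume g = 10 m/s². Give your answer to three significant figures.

v ≈ 6.40 m/s

With I = (2/3)MR², the ratio k = I/(MR²) is 2/3.
Pure rolling means v = ωR; then KE = ½Mv² + ½I(v/R)² = ½(1+k)Mv² = (5/6)Mv².
Conserving energy between top and bottom: (5/6)Mv² = (5/6)Mv₀² + Mgh, hence v² = v₀² + 2gh/(1+k).
v = √(1.62² + 2×10×3.19/1.667) = √40.9 ≈ 6.40 m/s.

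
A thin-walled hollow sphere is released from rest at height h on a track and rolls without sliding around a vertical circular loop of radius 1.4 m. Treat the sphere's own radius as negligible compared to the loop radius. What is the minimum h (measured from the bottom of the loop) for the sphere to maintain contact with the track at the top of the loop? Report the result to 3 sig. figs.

h_min ≈ 3.97 m

The moment of inertia is (2/3)MR², giving k ≡ I/(MR²) = 2/3.
At the top of the loop, the minimum-contact condition is Mg = Mv_top²/r, so v_top² = gr.
With ω = v/R, the kinetic energy at speed v is ½(1+k)Mv² = (5/6)Mv².
Energy conservation from release (height h) to the top (height 2r): Mgh = Mg(2r) + (5/6)M·gr.
Thus h_min = 2r + (1+k)r/2 = r(2 + 1.667/2) = 1.4 × 2.833 ≈ 3.97 m.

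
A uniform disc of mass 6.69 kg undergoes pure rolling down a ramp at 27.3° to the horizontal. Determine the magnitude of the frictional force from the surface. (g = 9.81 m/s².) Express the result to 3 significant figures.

The moment of inertia is (1/2)MR², giving k ≡ I/(MR²) = 0.5.
Along the incline Mg sinθ − f = Ma, and torque about the center fR = Iα = kMR²(a/R) gives f = kMa.
Combining, a = g sinθ/(1+k) and f = kMa = kMg sinθ/(1+k).
f = 0.5 × 6.69 × 9.81 × sin27.3° / 1.5 ≈ 10.0 N.

f ≈ 10.0 N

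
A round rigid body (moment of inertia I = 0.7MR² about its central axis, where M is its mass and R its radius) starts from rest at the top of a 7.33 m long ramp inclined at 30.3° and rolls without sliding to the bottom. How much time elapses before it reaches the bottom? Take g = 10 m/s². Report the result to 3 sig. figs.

t ≈ 2.22 s

Here I = 0.7MR², so the shape factor k = I/(MR²) = 0.7.
Translational: Mg sinθ − f = Ma. Rotational about the CM: fR = Iα = kMRa, so f = kMa.
Hence a = g sinθ/(1+k) = 10×sin30.3°/1.7 = 2.968 m/s².
Starting from rest, L = ½at², so t = √(2L/a) = √(2×7.33/2.968) ≈ 2.22 s.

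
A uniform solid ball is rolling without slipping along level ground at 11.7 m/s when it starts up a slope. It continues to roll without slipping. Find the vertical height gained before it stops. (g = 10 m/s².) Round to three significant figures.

Here I = (2/5)MR², so the shape factor k = I/(MR²) = 0.4.
Since it rolls without slipping, ω = v/R and KE = ½Mv² + ½Iω² = ½(1+k)Mv² = (7/10)Mv².
All of this converts to potential energy at the highest point: (7/10)Mv₀² = Mgh.
Thus h = (1+k)v₀²/(2g) = 1.4 × 11.7² / (2 × 10) ≈ 9.58 m.

h ≈ 9.58 m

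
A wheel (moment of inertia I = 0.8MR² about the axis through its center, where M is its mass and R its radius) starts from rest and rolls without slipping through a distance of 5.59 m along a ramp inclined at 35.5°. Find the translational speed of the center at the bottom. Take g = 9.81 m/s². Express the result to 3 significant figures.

v ≈ 5.95 m/s

The moment of inertia is 0.8MR², giving k ≡ I/(MR²) = 0.8.
Since it rolls without slipping, ω = v/R and KE = ½Mv² + ½Iω² = ½(1+k)Mv² = (9/10)Mv².
The vertical drop is h = L sinθ = 5.59 × sin35.5° = 3.246 m.
Energy conservation: Mgh = (9/10)Mv², so v = √(2gh/(1+k)) = √(2 × 9.81 × 3.246 / 1.8) ≈ 5.95 m/s.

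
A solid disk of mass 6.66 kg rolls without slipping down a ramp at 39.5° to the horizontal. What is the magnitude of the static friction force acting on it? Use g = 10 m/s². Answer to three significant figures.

For this body I = (1/2)MR², i.e. k = I/(MR²) = 0.5.
Newton's second law down the slope: Mg sinθ − f = Ma. The torque equation fR = Iα (with α = a/R) gives f = kMa.
Combining, a = g sinθ/(1+k) and f = kMa = kMg sinθ/(1+k).
f = 0.5 × 6.66 × 10 × sin39.5° / 1.5 ≈ 14.1 N.

f ≈ 14.1 N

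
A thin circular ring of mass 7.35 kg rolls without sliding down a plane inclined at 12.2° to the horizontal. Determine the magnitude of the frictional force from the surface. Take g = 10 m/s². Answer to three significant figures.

With I = MR², the ratio k = I/(MR²) is 1.
Along the incline Mg sinθ − f = Ma, and torque about the center fR = Iα = kMR²(a/R) gives f = kMa.
Combining, a = g sinθ/(1+k) and f = kMa = kMg sinθ/(1+k).
f = 1 × 7.35 × 10 × sin12.2° / 2 ≈ 7.77 N.

f ≈ 7.77 N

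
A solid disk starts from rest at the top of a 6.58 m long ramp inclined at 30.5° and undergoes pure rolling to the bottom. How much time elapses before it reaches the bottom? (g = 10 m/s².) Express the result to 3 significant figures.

t ≈ 1.97 s

For this body I = (1/2)MR², i.e. k = I/(MR²) = 0.5.
Translational: Mg sinθ − f = Ma. Rotational about the CM: fR = Iα = kMRa, so f = kMa.
Hence a = g sinθ/(1+k) = 10×sin30.5°/1.5 = 3.384 m/s².
Starting from rest, L = ½at², so t = √(2L/a) = √(2×6.58/3.384) ≈ 1.97 s.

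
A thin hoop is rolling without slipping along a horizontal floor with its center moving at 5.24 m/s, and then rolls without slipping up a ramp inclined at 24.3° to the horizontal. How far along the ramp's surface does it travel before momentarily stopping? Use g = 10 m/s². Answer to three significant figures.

d ≈ 6.67 m

For this body I = MR², i.e. k = I/(MR²) = 1.
Since it rolls without slipping, ω = v/R and KE = ½Mv² + ½Iω² = ½(1+k)Mv² = Mv².
Setting this equal to Mgh gives the vertical rise h = (1+k)v₀²/(2g) = 2×5.24²/(2×10) = 2.746 m.
Along the incline, d = h/sinθ = 2.746/sin24.3° ≈ 6.67 m.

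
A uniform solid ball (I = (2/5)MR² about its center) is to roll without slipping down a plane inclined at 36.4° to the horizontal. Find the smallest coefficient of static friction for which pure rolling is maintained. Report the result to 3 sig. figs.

μ_min ≈ 0.211

For this body I = (2/5)MR², i.e. k = I/(MR²) = 0.4.
Newton's second law down the slope: Mg sinθ − f = Ma. The torque equation fR = Iα (with α = a/R) gives f = kMa.
These give a = g sinθ/(1+k) and the required friction f = kMg sinθ/(1+k).
With N = Mg cosθ, the no-slip condition f ≤ μN gives μ_min = f/N = k tanθ/(1+k).
μ_min = 0.4 × tan36.4° / 1.4 ≈ 0.211.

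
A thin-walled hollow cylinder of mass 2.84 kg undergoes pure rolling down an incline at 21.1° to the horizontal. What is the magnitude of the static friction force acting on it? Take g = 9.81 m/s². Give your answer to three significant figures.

The moment of inertia is MR², giving k ≡ I/(MR²) = 1.
Along the incline Mg sinθ − f = Ma, and torque about the center fR = Iα = kMR²(a/R) gives f = kMa.
Combining, a = g sinθ/(1+k) and f = kMa = kMg sinθ/(1+k).
f = 1 × 2.84 × 9.81 × sin21.1° / 2 ≈ 5.01 N.

f ≈ 5.01 N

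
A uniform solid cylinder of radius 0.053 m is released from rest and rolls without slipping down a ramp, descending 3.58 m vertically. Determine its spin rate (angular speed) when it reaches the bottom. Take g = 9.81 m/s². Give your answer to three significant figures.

The moment of inertia is (1/2)MR², giving k ≡ I/(MR²) = 0.5.
Rolling without slipping gives ω = v/R, so the total kinetic energy is ½Mv² + ½Iω² = ½(1+k)Mv² = (3/4)Mv².
Energy conservation Mgh = ½(1+k)Mv² gives v = √(2gh/(1+k)) = √(2 × 9.81 × 3.58 / 1.5) = 6.843 m/s.
The angular speed follows from ω = v/R = 6.843/0.053 ≈ 129 rad/s.

ω ≈ 129 rad/s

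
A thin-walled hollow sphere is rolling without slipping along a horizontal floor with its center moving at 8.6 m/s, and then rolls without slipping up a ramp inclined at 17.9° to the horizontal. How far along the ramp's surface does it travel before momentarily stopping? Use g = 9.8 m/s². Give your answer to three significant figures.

d ≈ 20.5 m

The moment of inertia is (2/3)MR², giving k ≡ I/(MR²) = 2/3.
Since it rolls without slipping, ω = v/R and KE = ½Mv² + ½Iω² = ½(1+k)Mv² = (5/6)Mv².
Setting this equal to Mgh gives the vertical rise h = (1+k)v₀²/(2g) = 1.667×8.6²/(2×9.8) = 6.289 m.
Along the incline, d = h/sinθ = 6.289/sin17.9° ≈ 20.5 m.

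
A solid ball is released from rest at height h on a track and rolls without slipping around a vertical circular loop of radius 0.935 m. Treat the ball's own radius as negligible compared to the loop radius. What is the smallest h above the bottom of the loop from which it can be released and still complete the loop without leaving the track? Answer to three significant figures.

For this body I = (2/5)MR², i.e. k = I/(MR²) = 0.4.
At the top of the loop, the minimum-contact condition is Mg = Mv_top²/r, so v_top² = gr.
With ω = v/R, the kinetic energy at speed v is ½(1+k)Mv² = (7/10)Mv².
Energy conservation from release (height h) to the top (height 2r): Mgh = Mg(2r) + (7/10)M·gr.
Thus h_min = 2r + (1+k)r/2 = r(2 + 1.4/2) = 0.935 × 2.7 ≈ 2.52 m.

h_min ≈ 2.52 m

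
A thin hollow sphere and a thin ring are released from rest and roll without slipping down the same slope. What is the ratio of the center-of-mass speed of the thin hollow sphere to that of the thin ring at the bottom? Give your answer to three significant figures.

v_ratio ≈ 1.10

Each satisfies Mgh = ½(1+k)Mv² with k = I/(MR²), so v ∝ 1/√(1+k).
For the thin hollow sphere k = 2/3; for the thin ring k = 1.
v₁/v₂ = √((1+k₂)/(1+k₁)) = √(2/1.667) ≈ 1.10.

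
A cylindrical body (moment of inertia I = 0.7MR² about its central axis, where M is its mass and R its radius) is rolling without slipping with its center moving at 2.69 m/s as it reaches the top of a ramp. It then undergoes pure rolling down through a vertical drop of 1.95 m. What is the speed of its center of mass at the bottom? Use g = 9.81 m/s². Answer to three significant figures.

Here I = 0.7MR², so the shape factor k = I/(MR²) = 0.7.
Rolling without slipping gives ω = v/R, so the total kinetic energy is ½Mv² + ½Iω² = ½(1+k)Mv² = (17/20)Mv².
Energy conservation: (17/20)Mv₀² + Mgh = (17/20)Mv², so v² = v₀² + 2gh/(1+k).
v = √(2.69² + 2×9.81×1.95/1.7) = √29.74 ≈ 5.45 m/s.

v ≈ 5.45 m/s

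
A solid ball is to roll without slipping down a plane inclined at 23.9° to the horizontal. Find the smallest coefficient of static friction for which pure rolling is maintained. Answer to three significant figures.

μ_min ≈ 0.127

With I = (2/5)MR², the ratio k = I/(MR²) is 0.4.
Translational: Mg sinθ − f = Ma. Rotational about the CM: fR = Iα = kMRa, so f = kMa.
These give a = g sinθ/(1+k) and the required friction f = kMg sinθ/(1+k).
The normal force is N = Mg cosθ, so μ_min = f/N = k tanθ/(1+k).
μ_min = 0.4 × tan23.9° / 1.4 ≈ 0.127.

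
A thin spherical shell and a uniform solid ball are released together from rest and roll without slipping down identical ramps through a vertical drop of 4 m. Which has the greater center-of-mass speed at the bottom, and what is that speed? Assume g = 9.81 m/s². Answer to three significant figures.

the uniform solid ball, at v ≈ 7.49 m/s

For rolling without slipping, Mgh = ½(1+k)Mv² where k = I/(MR²), so v = √(2gh/(1+k)).
Thin spherical shell: k = 2/3, giving v = √(2×9.81×4/1.667) = 6.862 m/s.
Uniform solid ball: k = 0.4, giving v = √(2×9.81×4/1.4) = 7.487 m/s.
The smaller k wins: the uniform solid ball, at ≈ 7.49 m/s.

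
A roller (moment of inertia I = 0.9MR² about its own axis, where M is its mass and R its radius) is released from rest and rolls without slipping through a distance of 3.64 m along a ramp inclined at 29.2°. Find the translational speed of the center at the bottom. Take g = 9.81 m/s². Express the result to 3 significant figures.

v ≈ 4.28 m/s

For this body I = 0.9MR², i.e. k = I/(MR²) = 0.9.
Pure rolling means v = ωR; then KE = ½Mv² + ½I(v/R)² = ½(1+k)Mv² = (19/20)Mv².
The vertical drop is h = L sinθ = 3.64 × sin29.2° = 1.776 m.
Setting Mgh = (19/20)Mv² gives v = √(2gh/(1+k)) = √(2·9.81·1.776/1.9) ≈ 4.28 m/s.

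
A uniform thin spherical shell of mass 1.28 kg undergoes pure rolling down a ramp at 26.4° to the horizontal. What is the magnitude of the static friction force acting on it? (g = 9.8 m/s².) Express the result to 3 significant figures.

For this body I = (2/3)MR², i.e. k = I/(MR²) = 2/3.
Along the incline Mg sinθ − f = Ma, and torque about the center fR = Iα = kMR²(a/R) gives f = kMa.
Combining, a = g sinθ/(1+k) and f = kMa = kMg sinθ/(1+k).
f = (2/3) × 1.28 × 9.8 × sin26.4° / 1.667 ≈ 2.23 N.

f ≈ 2.23 N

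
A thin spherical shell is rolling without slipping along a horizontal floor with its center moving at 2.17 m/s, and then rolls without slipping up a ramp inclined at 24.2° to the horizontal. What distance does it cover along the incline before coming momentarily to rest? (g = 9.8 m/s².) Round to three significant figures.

d ≈ 0.977 m

The moment of inertia is (2/3)MR², giving k ≡ I/(MR²) = 2/3.
The rolling condition ω = v/R makes the rotational term ½I(v/R)² = ½kMv², so KE_total = ½(1+k)Mv² = (5/6)Mv².
Setting this equal to Mgh gives the vertical rise h = (1+k)v₀²/(2g) = 1.667×2.17²/(2×9.8) = 0.4004 m.
The distance along the slope is d = h/sinθ = 0.4004/sin24.2° ≈ 0.977 m.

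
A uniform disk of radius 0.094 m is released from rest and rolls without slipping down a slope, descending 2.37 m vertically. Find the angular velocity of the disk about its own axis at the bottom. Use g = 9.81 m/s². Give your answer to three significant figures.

ω ≈ 59.2 rad/s

With I = (1/2)MR², the ratio k = I/(MR²) is 0.5.
The rolling condition ω = v/R makes the rotational term ½I(v/R)² = ½kMv², so KE_total = ½(1+k)Mv² = (3/4)Mv².
Energy conservation Mgh = ½(1+k)Mv² gives v = √(2gh/(1+k)) = √(2 × 9.81 × 2.37 / 1.5) = 5.568 m/s.
Then ω = v/R = 5.568 / 0.094 ≈ 59.2 rad/s.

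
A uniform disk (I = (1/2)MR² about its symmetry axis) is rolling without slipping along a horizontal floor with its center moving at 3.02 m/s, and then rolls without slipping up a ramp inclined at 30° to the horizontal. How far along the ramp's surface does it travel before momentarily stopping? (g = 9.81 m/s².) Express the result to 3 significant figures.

d ≈ 1.39 m

The moment of inertia is (1/2)MR², giving k ≡ I/(MR²) = 0.5.
Pure rolling means v = ωR; then KE = ½Mv² + ½I(v/R)² = ½(1+k)Mv² = (3/4)Mv².
Setting this equal to Mgh gives the vertical rise h = (1+k)v₀²/(2g) = 1.5×3.02²/(2×9.81) = 0.6973 m.
The distance along the slope is d = h/sinθ = 0.6973/sin30° ≈ 1.39 m.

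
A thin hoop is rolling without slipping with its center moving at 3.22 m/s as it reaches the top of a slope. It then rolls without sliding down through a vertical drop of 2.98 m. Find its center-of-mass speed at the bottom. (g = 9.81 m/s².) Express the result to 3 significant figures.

v ≈ 6.29 m/s

The moment of inertia is MR², giving k ≡ I/(MR²) = 1.
The rolling condition ω = v/R makes the rotational term ½I(v/R)² = ½kMv², so KE_total = ½(1+k)Mv² = Mv².
Energy conservation: Mv₀² + Mgh = Mv², so v² = v₀² + 2gh/(1+k).
v = √(3.22² + 2×9.81×2.98/2) = √39.6 ≈ 6.29 m/s.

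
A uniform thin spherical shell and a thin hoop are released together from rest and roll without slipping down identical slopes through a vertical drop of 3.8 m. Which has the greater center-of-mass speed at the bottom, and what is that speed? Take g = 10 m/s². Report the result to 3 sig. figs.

the uniform thin spherical shell, at v ≈ 6.75 m/s

For rolling without slipping, Mgh = ½(1+k)Mv² where k = I/(MR²), so v = √(2gh/(1+k)).
Uniform thin spherical shell: k = 2/3, giving v = √(2×10×3.8/1.667) = 6.753 m/s.
Thin hoop: k = 1, giving v = √(2×10×3.8/2) = 6.164 m/s.
The smaller k wins: the uniform thin spherical shell, at ≈ 6.75 m/s.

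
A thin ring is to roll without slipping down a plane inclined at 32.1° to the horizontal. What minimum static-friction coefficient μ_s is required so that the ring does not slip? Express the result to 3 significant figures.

μ_min ≈ 0.314

For this body I = MR², i.e. k = I/(MR²) = 1.
Along the incline Mg sinθ − f = Ma, and torque about the center fR = Iα = kMR²(a/R) gives f = kMa.
These give a = g sinθ/(1+k) and the required friction f = kMg sinθ/(1+k).
The normal force is N = Mg cosθ, so μ_min = f/N = k tanθ/(1+k).
μ_min = 1 × tan32.1° / 2 ≈ 0.314.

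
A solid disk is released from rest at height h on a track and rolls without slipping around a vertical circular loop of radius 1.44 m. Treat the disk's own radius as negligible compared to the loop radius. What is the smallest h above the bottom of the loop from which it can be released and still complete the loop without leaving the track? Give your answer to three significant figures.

h_min ≈ 3.96 m

For this body I = (1/2)MR², i.e. k = I/(MR²) = 0.5.
At the top, contact is just lost when gravity alone supplies the centripetal force: Mg = Mv_top²/r, i.e. v_top² = gr.
With ω = v/R, the kinetic energy at speed v is ½(1+k)Mv² = (3/4)Mv².
Energy conservation from release (height h) to the top (height 2r): Mgh = Mg(2r) + (3/4)M·gr.
Thus h_min = 2r + (1+k)r/2 = r(2 + 1.5/2) = 1.44 × 2.75 ≈ 3.96 m.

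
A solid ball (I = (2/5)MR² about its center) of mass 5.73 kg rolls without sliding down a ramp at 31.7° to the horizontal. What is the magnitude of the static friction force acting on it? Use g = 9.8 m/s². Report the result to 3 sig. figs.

f ≈ 8.43 N

Here I = (2/5)MR², so the shape factor k = I/(MR²) = 0.4.
Translational: Mg sinθ − f = Ma. Rotational about the CM: fR = Iα = kMRa, so f = kMa.
Combining, a = g sinθ/(1+k) and f = kMa = kMg sinθ/(1+k).
f = 0.4 × 5.73 × 9.8 × sin31.7° / 1.4 ≈ 8.43 N.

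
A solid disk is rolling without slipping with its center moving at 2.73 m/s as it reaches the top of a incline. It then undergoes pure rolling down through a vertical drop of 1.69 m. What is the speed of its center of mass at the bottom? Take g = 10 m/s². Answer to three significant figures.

With I = (1/2)MR², the ratio k = I/(MR²) is 0.5.
Rolling without slipping gives ω = v/R, so the total kinetic energy is ½Mv² + ½Iω² = ½(1+k)Mv² = (3/4)Mv².
Energy conservation: (3/4)Mv₀² + Mgh = (3/4)Mv², so v² = v₀² + 2gh/(1+k).
v = √(2.73² + 2×10×1.69/1.5) = √29.99 ≈ 5.48 m/s.

v ≈ 5.48 m/s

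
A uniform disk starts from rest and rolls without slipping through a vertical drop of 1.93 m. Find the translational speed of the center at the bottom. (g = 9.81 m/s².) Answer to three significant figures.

For this body I = (1/2)MR², i.e. k = I/(MR²) = 0.5.
Pure rolling means v = ωR; then KE = ½Mv² + ½I(v/R)² = ½(1+k)Mv² = (3/4)Mv².
Setting Mgh = (3/4)Mv² gives v = √(2gh/(1+k)) = √(2·9.81·1.93/1.5) ≈ 5.02 m/s.

v ≈ 5.02 m/s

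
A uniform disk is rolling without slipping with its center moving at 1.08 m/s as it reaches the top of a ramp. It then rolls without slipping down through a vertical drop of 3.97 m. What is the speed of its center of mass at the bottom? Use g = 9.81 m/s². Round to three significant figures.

v ≈ 7.29 m/s

For this body I = (1/2)MR², i.e. k = I/(MR²) = 0.5.
Pure rolling means v = ωR; then KE = ½Mv² + ½I(v/R)² = ½(1+k)Mv² = (3/4)Mv².
Energy conservation: (3/4)Mv₀² + Mgh = (3/4)Mv², so v² = v₀² + 2gh/(1+k).
v = √(1.08² + 2×9.81×3.97/1.5) = √53.09 ≈ 7.29 m/s.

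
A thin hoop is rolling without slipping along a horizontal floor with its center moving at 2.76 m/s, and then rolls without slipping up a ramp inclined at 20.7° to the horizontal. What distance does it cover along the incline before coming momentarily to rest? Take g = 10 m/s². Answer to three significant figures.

d ≈ 2.16 m

For this body I = MR², i.e. k = I/(MR²) = 1.
Pure rolling means v = ωR; then KE = ½Mv² + ½I(v/R)² = ½(1+k)Mv² = Mv².
Setting this equal to Mgh gives the vertical rise h = (1+k)v₀²/(2g) = 2×2.76²/(2×10) = 0.7618 m.
The distance along the slope is d = h/sinθ = 0.7618/sin20.7° ≈ 2.16 m.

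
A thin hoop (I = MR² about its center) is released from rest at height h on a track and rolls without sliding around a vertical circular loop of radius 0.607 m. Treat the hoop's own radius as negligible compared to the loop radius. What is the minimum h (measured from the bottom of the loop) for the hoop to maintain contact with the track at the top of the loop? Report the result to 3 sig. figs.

With I = MR², the ratio k = I/(MR²) is 1.
At the top, contact is just lost when gravity alone supplies the centripetal force: Mg = Mv_top²/r, i.e. v_top² = gr.
With ω = v/R, the kinetic energy at speed v is ½(1+k)Mv² = Mv².
Energy conservation from release (height h) to the top (height 2r): Mgh = Mg(2r) + M·gr.
Thus h_min = 2r + (1+k)r/2 = r(2 + 2/2) = 0.607 × 3 ≈ 1.82 m.

h_min ≈ 1.82 m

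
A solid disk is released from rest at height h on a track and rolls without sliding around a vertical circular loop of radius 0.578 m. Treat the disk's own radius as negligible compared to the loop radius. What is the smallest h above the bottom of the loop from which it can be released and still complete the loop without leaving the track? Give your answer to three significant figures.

h_min ≈ 1.59 m

The moment of inertia is (1/2)MR², giving k ≡ I/(MR²) = 0.5.
At the top, contact is just lost when gravity alone supplies the centripetal force: Mg = Mv_top²/r, i.e. v_top² = gr.
With ω = v/R, the kinetic energy at speed v is ½(1+k)Mv² = (3/4)Mv².
Energy conservation from release (height h) to the top (height 2r): Mgh = Mg(2r) + (3/4)M·gr.
Thus h_min = 2r + (1+k)r/2 = r(2 + 1.5/2) = 0.578 × 2.75 ≈ 1.59 m.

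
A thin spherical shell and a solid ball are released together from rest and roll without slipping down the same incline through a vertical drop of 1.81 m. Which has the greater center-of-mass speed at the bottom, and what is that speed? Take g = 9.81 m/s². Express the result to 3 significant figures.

the solid ball, at v ≈ 5.04 m/s

For rolling without slipping, Mgh = ½(1+k)Mv² where k = I/(MR²), so v = √(2gh/(1+k)).
Thin spherical shell: k = 2/3, giving v = √(2×9.81×1.81/1.667) = 4.616 m/s.
Solid ball: k = 0.4, giving v = √(2×9.81×1.81/1.4) = 5.036 m/s.
The smaller k wins: the solid ball, at ≈ 5.04 m/s.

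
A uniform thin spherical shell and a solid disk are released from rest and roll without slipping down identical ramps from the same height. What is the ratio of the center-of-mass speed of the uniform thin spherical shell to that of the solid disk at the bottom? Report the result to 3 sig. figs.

v_ratio ≈ 0.949

Each satisfies Mgh = ½(1+k)Mv² with k = I/(MR²), so v ∝ 1/√(1+k).
For the uniform thin spherical shell k = 2/3; for the solid disk k = 0.5.
v₁/v₂ = √((1+k₂)/(1+k₁)) = √(1.5/1.667) ≈ 0.949.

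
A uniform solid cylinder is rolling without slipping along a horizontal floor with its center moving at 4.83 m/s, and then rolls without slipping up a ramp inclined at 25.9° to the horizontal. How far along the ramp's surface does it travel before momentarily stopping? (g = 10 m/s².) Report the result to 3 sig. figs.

d ≈ 4.01 m

With I = (1/2)MR², the ratio k = I/(MR²) is 0.5.
Pure rolling means v = ωR; then KE = ½Mv² + ½I(v/R)² = ½(1+k)Mv² = (3/4)Mv².
Setting this equal to Mgh gives the vertical rise h = (1+k)v₀²/(2g) = 1.5×4.83²/(2×10) = 1.75 m.
The distance along the slope is d = h/sinθ = 1.75/sin25.9° ≈ 4.01 m.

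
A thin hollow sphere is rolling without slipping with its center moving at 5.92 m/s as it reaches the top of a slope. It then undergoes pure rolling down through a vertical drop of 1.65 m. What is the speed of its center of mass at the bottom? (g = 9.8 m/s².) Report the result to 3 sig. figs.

v ≈ 7.38 m/s

For this body I = (2/3)MR², i.e. k = I/(MR²) = 2/3.
The rolling condition ω = v/R makes the rotational term ½I(v/R)² = ½kMv², so KE_total = ½(1+k)Mv² = (5/6)Mv².
Energy conservation: (5/6)Mv₀² + Mgh = (5/6)Mv², so v² = v₀² + 2gh/(1+k).
v = √(5.92² + 2×9.8×1.65/1.667) = √54.45 ≈ 7.38 m/s.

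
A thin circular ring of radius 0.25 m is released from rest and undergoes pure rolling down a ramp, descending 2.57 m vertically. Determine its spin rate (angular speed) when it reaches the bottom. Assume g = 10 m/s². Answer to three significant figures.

Here I = MR², so the shape factor k = I/(MR²) = 1.
The rolling condition ω = v/R makes the rotational term ½I(v/R)² = ½kMv², so KE_total = ½(1+k)Mv² = Mv².
Energy conservation Mgh = ½(1+k)Mv² gives v = √(2gh/(1+k)) = √(2 × 10 × 2.57 / 2) = 5.07 m/s.
The angular speed follows from ω = v/R = 5.07/0.25 ≈ 20.3 rad/s.

ω ≈ 20.3 rad/s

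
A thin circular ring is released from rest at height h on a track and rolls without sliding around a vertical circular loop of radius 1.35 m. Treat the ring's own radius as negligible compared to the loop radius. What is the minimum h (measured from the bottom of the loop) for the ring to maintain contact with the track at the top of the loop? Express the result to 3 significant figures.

Here I = MR², so the shape factor k = I/(MR²) = 1.
At the top, contact is just lost when gravity alone supplies the centripetal force: Mg = Mv_top²/r, i.e. v_top² = gr.
With ω = v/R, the kinetic energy at speed v is ½(1+k)Mv² = Mv².
Energy conservation from release (height h) to the top (height 2r): Mgh = Mg(2r) + M·gr.
Thus h_min = 2r + (1+k)r/2 = r(2 + 2/2) = 1.35 × 3 ≈ 4.05 m.

h_min ≈ 4.05 m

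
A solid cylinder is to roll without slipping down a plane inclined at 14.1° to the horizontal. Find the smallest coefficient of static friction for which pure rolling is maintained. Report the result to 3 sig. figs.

For this body I = (1/2)MR², i.e. k = I/(MR²) = 0.5.
Along the incline Mg sinθ − f = Ma, and torque about the center fR = Iα = kMR²(a/R) gives f = kMa.
These give a = g sinθ/(1+k) and the required friction f = kMg sinθ/(1+k).
With N = Mg cosθ, the no-slip condition f ≤ μN gives μ_min = f/N = k tanθ/(1+k).
μ_min = 0.5 × tan14.1° / 1.5 ≈ 0.0837.

μ_min ≈ 0.0837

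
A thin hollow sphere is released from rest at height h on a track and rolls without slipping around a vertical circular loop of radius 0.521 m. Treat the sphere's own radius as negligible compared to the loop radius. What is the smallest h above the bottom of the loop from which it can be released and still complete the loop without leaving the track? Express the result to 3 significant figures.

h_min ≈ 1.48 m

With I = (2/3)MR², the ratio k = I/(MR²) is 2/3.
At the top, contact is just lost when gravity alone supplies the centripetal force: Mg = Mv_top²/r, i.e. v_top² = gr.
With ω = v/R, the kinetic energy at speed v is ½(1+k)Mv² = (5/6)Mv².
Energy conservation from release (height h) to the top (height 2r): Mgh = Mg(2r) + (5/6)M·gr.
Thus h_min = 2r + (1+k)r/2 = r(2 + 1.667/2) = 0.521 × 2.833 ≈ 1.48 m.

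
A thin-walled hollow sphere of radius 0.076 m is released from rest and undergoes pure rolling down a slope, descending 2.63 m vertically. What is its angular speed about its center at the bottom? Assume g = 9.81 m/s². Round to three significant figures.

ω ≈ 73.2 rad/s

With I = (2/3)MR², the ratio k = I/(MR²) is 2/3.
The rolling condition ω = v/R makes the rotational term ½I(v/R)² = ½kMv², so KE_total = ½(1+k)Mv² = (5/6)Mv².
Energy conservation Mgh = ½(1+k)Mv² gives v = √(2gh/(1+k)) = √(2 × 9.81 × 2.63 / 1.667) = 5.564 m/s.
Then ω = v/R = 5.564 / 0.076 ≈ 73.2 rad/s.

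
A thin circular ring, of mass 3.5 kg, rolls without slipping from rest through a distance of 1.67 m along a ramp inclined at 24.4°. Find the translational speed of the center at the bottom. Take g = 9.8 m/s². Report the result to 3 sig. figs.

v ≈ 2.60 m/s

For this body I = MR², i.e. k = I/(MR²) = 1.
Pure rolling means v = ωR; then KE = ½Mv² + ½I(v/R)² = ½(1+k)Mv² = Mv².
The vertical drop is h = L sinθ = 1.67 × sin24.4° = 0.6899 m.
Setting Mgh = Mv² gives v = √(2gh/(1+k)) = √(2·9.8·0.6899/2) ≈ 2.60 m/s.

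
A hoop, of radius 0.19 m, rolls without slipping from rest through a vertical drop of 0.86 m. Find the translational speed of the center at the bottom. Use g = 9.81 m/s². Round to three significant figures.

v ≈ 2.90 m/s

Here I = MR², so the shape factor k = I/(MR²) = 1.
Pure rolling means v = ωR; then KE = ½Mv² + ½I(v/R)² = ½(1+k)Mv² = Mv².
Setting Mgh = Mv² gives v = √(2gh/(1+k)) = √(2·9.81·0.86/2) ≈ 2.90 m/s.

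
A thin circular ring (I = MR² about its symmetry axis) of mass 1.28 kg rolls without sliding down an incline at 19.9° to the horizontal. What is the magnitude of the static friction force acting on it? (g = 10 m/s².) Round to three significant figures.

For this body I = MR², i.e. k = I/(MR²) = 1.
Translational: Mg sinθ − f = Ma. Rotational about the CM: fR = Iα = kMRa, so f = kMa.
Combining, a = g sinθ/(1+k) and f = kMa = kMg sinθ/(1+k).
f = 1 × 1.28 × 10 × sin19.9° / 2 ≈ 2.18 N.

f ≈ 2.18 N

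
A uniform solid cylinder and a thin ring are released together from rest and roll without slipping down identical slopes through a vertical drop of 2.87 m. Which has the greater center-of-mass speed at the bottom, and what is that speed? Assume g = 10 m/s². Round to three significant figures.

For rolling without slipping, Mgh = ½(1+k)Mv² where k = I/(MR²), so v = √(2gh/(1+k)).
Uniform solid cylinder: k = 0.5, giving v = √(2×10×2.87/1.5) = 6.186 m/s.
Thin ring: k = 1, giving v = √(2×10×2.87/2) = 5.357 m/s.
The smaller k wins: the uniform solid cylinder, at ≈ 6.19 m/s.

the uniform solid cylinder, at v ≈ 6.19 m/s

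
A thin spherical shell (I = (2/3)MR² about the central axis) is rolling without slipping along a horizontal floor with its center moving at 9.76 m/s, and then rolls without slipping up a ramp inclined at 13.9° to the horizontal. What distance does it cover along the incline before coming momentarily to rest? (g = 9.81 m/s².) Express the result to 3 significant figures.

d ≈ 33.7 m

For this body I = (2/3)MR², i.e. k = I/(MR²) = 2/3.
Pure rolling means v = ωR; then KE = ½Mv² + ½I(v/R)² = ½(1+k)Mv² = (5/6)Mv².
Setting this equal to Mgh gives the vertical rise h = (1+k)v₀²/(2g) = 1.667×9.76²/(2×9.81) = 8.092 m.
Along the incline, d = h/sinθ = 8.092/sin13.9° ≈ 33.7 m.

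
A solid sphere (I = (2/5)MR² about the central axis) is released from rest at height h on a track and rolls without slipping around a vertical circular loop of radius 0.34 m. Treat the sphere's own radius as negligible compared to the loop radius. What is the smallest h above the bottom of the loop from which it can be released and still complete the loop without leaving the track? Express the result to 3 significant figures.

For this body I = (2/5)MR², i.e. k = I/(MR²) = 0.4.
At the top, contact is just lost when gravity alone supplies the centripetal force: Mg = Mv_top²/r, i.e. v_top² = gr.
With ω = v/R, the kinetic energy at speed v is ½(1+k)Mv² = (7/10)Mv².
Energy conservation from release (height h) to the top (height 2r): Mgh = Mg(2r) + (7/10)M·gr.
Thus h_min = 2r + (1+k)r/2 = r(2 + 1.4/2) = 0.34 × 2.7 ≈ 0.918 m.

h_min ≈ 0.918 m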